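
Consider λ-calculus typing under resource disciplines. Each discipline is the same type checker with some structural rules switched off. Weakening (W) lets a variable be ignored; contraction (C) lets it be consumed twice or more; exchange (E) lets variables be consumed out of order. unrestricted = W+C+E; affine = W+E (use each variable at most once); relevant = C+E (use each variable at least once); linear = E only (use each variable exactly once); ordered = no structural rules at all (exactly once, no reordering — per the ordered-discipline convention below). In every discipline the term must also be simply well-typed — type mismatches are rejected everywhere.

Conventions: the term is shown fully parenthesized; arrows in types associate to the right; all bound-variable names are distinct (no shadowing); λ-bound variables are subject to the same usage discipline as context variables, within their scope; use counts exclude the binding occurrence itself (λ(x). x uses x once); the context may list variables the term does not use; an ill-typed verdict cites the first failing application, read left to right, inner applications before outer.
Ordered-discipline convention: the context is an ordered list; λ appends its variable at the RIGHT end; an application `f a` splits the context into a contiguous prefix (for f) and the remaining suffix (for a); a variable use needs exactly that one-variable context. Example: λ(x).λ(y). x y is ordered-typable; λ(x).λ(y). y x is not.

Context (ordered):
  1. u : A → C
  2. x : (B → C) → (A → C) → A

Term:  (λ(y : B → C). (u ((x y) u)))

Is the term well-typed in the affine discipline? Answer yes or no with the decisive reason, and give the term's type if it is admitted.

no — repeated use of u ×2
use counts: u: 2; x: 1; y [bound]: 1
order of uses: u, x, y, u
typing: well-typed — term : (B → C) → C
per-discipline verdicts: ordered ✗, linear ✗, affine ✗, relevant ✓, unrestricted ✓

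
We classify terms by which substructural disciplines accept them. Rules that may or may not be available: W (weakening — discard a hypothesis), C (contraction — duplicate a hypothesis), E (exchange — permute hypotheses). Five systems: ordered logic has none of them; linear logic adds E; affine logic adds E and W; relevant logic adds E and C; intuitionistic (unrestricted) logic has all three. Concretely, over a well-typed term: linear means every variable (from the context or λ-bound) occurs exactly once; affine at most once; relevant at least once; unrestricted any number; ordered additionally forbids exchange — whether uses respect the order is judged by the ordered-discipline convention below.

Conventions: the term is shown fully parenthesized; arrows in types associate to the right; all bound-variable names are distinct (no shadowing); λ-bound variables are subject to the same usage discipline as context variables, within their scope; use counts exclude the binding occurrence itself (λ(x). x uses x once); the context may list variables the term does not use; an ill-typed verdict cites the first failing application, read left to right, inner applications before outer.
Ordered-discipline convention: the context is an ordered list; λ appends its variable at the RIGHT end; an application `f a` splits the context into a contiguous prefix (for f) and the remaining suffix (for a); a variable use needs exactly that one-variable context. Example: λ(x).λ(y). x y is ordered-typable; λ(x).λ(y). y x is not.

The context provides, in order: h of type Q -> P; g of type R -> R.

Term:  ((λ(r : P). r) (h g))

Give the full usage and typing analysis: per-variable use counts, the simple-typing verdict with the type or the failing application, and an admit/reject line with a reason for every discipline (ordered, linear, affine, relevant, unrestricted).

counts: h=1, g=1, r (λ-bound)=1
order of uses: r, h, g
typing: ill-typed: a function awaiting Q gets R -> R
ordered: ✗ — the type mismatch rejects it
linear: ✗ — not simply typable
affine: ✗ — fails simple typing
relevant: ✗ — a type mismatch blocks all five
unrestricted: ✗ — the type mismatch rejects it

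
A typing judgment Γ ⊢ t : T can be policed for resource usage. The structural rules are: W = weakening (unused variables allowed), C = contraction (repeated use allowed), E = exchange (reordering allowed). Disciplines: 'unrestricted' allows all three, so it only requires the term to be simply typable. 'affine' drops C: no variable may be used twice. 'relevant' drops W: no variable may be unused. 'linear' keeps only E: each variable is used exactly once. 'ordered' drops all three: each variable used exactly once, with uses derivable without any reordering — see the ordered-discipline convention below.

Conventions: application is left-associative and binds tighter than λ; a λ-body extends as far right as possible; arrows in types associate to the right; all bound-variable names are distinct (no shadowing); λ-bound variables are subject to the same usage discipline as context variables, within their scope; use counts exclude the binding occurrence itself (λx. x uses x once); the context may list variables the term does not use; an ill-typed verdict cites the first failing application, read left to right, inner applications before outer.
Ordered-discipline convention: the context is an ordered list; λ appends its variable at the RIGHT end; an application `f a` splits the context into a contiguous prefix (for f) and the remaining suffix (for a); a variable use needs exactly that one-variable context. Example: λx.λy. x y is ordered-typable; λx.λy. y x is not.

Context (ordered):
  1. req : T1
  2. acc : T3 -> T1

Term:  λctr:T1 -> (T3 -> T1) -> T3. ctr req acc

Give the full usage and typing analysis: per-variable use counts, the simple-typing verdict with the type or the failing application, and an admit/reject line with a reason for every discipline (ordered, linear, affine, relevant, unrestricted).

use counts: req=1; acc=1; ctr (bound)=1
left-to-right use order: ctr, req, acc
typing: well-typed at (T1 -> (T3 -> T1) -> T3) -> T3
ordered ✗ (no ordered split (uses run ctr, req, acc))
linear ✓ (exactly-once usage across req, acc, ctr)
affine ✓ (req, acc, ctr: no repeats, contraction unneeded)
relevant ✓ (none of req, acc, ctr goes unused)
unrestricted ✓ (typability at (T1 -> (T3 -> T1) -> T3) -> T3 is all that's needed)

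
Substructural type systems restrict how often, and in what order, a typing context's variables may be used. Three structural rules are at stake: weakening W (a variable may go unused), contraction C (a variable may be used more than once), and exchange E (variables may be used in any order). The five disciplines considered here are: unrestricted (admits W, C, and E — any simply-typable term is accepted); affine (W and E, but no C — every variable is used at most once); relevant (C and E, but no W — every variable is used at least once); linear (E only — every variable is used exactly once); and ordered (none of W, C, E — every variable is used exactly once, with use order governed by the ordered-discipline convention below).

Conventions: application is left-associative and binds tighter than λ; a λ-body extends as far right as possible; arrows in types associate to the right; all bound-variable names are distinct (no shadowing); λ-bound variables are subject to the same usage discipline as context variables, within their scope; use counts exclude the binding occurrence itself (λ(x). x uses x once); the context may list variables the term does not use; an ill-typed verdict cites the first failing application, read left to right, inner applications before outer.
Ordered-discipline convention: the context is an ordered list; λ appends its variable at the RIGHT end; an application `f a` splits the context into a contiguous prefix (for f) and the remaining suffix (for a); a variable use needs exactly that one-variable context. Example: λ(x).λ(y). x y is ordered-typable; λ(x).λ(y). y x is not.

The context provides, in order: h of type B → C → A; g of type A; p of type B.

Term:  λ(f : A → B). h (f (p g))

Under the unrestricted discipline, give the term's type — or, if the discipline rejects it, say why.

not well-typed under unrestricted — a type mismatch blocks all five
variable uses: h: 1, g: 1, p: 1, f [bound]: 1
left-to-right use order: h, f, p, g
typing: ill-typed: can't apply a value of type B
all disciplines: ordered ✗ · linear ✗ · affine ✗ · relevant ✗ · unrestricted ✗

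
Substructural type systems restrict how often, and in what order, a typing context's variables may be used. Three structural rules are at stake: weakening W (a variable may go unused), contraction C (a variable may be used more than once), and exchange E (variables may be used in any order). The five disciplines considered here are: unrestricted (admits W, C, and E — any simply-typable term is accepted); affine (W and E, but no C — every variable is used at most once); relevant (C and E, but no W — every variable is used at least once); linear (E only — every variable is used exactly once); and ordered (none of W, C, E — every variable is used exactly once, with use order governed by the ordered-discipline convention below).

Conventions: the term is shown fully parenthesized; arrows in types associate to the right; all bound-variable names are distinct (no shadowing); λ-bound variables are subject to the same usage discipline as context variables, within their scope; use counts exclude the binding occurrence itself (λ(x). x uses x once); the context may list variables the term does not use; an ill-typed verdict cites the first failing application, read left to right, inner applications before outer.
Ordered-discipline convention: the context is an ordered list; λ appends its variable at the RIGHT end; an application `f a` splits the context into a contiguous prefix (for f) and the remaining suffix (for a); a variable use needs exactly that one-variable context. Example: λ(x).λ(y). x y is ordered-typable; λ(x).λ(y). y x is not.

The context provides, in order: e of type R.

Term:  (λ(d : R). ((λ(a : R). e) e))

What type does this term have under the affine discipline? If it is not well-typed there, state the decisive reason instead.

not well-typed under affine — uses contraction: e ×2
usage: e ×2, d [bound] ×0, a [bound] ×0
uses in reading order: e, e
typing: ✓ — R → R
all disciplines: ordered ✗; linear ✗; affine ✗; relevant ✗; unrestricted ✓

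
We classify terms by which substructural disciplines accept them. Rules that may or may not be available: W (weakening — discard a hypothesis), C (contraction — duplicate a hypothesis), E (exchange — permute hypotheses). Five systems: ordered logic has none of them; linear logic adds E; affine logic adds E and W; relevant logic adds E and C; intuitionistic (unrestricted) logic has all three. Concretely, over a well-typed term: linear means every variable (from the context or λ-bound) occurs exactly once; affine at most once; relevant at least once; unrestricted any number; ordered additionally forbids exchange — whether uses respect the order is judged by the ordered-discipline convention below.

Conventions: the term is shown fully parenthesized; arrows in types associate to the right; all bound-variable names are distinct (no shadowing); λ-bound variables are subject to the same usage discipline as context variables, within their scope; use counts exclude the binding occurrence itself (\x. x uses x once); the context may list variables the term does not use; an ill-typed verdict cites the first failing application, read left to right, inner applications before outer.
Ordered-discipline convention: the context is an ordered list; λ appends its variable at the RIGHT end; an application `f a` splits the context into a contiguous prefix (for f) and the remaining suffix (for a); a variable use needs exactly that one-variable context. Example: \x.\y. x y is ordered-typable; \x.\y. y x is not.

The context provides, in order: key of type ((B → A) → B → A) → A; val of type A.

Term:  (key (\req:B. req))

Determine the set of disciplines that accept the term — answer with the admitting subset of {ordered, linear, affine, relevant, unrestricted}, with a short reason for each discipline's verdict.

admitting disciplines: none
counts: key ×1; val ×0; req [bound] ×1
left-to-right use order: key, req
typing: ill-typed: a function awaiting (B → A) → B → A gets B → B
ordered: ✗ — a type mismatch blocks all five
linear: ✗ — the type mismatch rejects it
affine: ✗ — not simply typable
relevant: ✗ — fails simple typing
unrestricted: ✗ — a type mismatch blocks all five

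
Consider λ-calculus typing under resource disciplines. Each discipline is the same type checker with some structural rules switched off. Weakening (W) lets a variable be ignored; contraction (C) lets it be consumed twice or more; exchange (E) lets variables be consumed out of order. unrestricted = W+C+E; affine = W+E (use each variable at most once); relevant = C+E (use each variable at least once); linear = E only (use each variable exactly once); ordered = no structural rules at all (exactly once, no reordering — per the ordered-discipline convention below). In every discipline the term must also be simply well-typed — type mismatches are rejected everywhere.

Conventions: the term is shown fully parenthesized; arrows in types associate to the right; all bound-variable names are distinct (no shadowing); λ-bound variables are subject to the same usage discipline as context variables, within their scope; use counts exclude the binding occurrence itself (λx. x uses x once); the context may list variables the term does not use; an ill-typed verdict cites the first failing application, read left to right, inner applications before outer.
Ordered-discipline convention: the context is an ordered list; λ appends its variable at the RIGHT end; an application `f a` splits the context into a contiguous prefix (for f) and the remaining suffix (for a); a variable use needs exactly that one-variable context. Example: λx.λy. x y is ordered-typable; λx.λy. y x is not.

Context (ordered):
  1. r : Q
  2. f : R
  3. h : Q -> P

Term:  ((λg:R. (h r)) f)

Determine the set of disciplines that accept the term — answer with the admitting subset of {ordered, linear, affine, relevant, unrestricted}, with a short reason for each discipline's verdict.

admitted by: affine, unrestricted
use counts: r=1, f=1, h=1, g [bound]=0
use order (left to right): h, r, f
typing: well-typed — term : P
ordered: ✗ — g left unused
linear: ✗ — g left unused
affine: ✓ — r, f, h, g: no repeats, contraction unneeded
relevant: ✗ — g left unused
unrestricted: ✓ — type-checks (P) and nothing is barred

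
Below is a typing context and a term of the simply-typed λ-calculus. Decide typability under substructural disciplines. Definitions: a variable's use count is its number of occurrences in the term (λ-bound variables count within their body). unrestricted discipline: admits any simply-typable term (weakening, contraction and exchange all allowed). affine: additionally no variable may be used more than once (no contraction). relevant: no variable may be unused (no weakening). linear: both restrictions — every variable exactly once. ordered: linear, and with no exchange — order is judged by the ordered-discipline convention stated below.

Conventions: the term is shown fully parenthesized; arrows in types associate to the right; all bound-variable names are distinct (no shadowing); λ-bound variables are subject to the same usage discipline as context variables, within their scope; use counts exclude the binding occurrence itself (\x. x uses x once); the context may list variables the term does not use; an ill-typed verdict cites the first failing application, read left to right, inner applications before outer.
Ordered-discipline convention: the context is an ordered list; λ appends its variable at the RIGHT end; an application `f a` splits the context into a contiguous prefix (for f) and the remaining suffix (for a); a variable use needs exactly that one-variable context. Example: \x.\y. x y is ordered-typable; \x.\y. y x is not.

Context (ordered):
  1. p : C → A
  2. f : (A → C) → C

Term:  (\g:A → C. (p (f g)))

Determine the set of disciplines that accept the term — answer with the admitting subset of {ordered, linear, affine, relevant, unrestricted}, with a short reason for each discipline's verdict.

admitted in: ordered, linear, affine, relevant, unrestricted
counts: p ×1, f ×1, g [bound] ×1
left-to-right use order: p, f, g
typing: well-typed — term : (A → C) → A
ordered: ✓, p, f, g: once each, no exchange needed
linear: ✓, p, f, g: one use apiece
affine: ✓, at most one use each (p, f, g)
relevant: ✓, p, f, g: all used, weakening unneeded
unrestricted: ✓, typability at (A → C) → A is all that's needed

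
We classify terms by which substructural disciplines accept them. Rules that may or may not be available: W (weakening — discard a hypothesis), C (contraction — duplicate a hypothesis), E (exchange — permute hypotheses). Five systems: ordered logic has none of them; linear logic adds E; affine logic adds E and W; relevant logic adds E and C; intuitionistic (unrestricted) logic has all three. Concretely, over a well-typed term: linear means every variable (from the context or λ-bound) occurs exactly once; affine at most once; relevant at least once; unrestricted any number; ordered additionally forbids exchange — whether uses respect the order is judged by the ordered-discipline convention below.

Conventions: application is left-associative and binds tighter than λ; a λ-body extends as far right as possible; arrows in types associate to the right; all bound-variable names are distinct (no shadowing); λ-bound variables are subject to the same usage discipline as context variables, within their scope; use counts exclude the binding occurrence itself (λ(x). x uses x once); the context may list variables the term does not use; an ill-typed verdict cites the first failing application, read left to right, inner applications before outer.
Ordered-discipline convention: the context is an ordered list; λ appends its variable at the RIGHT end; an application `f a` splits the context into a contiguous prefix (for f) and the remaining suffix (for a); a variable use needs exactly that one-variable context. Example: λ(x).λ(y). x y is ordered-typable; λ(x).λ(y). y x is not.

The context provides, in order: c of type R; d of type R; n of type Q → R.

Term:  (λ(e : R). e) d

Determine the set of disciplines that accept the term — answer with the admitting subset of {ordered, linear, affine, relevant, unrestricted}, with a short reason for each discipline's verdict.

admitted in: affine, unrestricted
counts: c ×0, d ×1, n ×0, e [bound] ×1
uses in reading order: e, d
typing: well-typed at R
ordered: ✗ — unused: c, n — weakening required
linear: ✗ — unused: c, n — weakening required
affine: ✓ — no duplicate uses among c, d, n, e
relevant: ✗ — unused: c, n — weakening required
unrestricted: ✓ — typability at R is all that's needed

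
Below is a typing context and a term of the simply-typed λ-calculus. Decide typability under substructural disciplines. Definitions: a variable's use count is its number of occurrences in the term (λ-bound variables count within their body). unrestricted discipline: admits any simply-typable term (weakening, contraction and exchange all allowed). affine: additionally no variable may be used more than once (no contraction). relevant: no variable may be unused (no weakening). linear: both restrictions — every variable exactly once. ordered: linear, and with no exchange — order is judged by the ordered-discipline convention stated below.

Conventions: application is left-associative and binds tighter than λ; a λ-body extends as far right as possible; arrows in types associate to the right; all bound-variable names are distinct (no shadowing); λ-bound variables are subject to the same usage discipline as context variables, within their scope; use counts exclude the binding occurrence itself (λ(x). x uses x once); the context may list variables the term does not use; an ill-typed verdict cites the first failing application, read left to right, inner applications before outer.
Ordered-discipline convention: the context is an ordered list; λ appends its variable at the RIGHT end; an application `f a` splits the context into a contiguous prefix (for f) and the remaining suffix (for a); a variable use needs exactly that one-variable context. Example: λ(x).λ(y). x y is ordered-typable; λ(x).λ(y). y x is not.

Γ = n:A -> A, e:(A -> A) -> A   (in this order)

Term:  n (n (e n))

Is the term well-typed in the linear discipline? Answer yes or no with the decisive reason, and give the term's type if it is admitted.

no — needs contraction — n ×3
use counts: n: 3×; e: 1×
uses in reading order: n, n, e, n
typing: ✓ — A
all disciplines: ordered ✗; linear ✗; affine ✗; relevant ✓; unrestricted ✓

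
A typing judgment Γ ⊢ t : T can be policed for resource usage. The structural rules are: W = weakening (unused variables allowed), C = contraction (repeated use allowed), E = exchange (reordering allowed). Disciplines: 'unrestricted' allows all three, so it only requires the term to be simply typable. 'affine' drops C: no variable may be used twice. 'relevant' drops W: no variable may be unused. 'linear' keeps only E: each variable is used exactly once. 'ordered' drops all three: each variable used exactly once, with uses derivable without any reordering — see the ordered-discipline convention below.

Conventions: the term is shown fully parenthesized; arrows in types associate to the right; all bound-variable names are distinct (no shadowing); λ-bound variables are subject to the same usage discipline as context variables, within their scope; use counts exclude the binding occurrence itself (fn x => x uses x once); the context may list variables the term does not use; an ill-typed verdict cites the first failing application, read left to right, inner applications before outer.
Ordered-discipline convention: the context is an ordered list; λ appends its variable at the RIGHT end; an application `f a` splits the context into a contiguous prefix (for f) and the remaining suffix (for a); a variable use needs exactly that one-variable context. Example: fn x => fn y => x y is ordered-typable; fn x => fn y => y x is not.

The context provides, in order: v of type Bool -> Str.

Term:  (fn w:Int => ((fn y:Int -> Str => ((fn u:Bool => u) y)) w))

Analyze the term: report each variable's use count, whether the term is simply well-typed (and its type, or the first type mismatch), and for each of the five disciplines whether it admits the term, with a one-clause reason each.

variable uses: v ×0, w (λ-bound) ×1, y (λ-bound) ×1, u (λ-bound) ×1
left-to-right use order: u, y, w
typing: ill-typed: an argument Int -> Str mismatches the expected Bool
ordered: ✗, a type mismatch blocks all five
linear: ✗, the type mismatch rejects it
affine: ✗, not simply typable
relevant: ✗, fails simple typing
unrestricted: ✗, a type mismatch blocks all five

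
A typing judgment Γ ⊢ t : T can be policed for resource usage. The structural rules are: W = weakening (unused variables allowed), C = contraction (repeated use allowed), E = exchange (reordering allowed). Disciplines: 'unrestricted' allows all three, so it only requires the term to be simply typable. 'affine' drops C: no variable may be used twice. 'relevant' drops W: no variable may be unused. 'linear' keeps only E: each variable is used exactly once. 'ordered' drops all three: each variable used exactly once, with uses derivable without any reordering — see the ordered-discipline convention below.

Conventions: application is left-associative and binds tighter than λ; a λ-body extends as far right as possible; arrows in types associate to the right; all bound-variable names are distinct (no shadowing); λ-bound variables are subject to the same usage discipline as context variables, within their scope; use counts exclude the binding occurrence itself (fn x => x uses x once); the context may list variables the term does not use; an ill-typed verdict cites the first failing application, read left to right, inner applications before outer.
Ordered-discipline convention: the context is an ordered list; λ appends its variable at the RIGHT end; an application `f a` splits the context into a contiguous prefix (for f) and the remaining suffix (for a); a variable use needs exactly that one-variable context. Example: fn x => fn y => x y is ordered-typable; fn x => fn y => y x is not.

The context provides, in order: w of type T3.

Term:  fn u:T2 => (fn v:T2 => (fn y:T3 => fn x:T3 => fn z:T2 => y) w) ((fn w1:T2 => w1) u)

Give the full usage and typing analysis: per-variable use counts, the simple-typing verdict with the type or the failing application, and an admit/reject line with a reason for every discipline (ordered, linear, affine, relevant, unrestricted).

usage: w: 1; u (bound): 1; v (bound): 0; y (bound): 1; x (bound): 0; z (bound): 0; w1 (bound): 1
left-to-right use order: y, w, w1, u
typing: well-typed — term : T2 → T3 → T2 → T3
ordered ✗ (v, x, z left unused)
linear ✗ (v, x, z left unused)
affine ✓ (w, u, v, y, x, z, w1: no repeats, contraction unneeded)
relevant ✗ (v, x, z left unused)
unrestricted ✓ (type-checks (T2 → T3 → T2 → T3) and nothing is barred)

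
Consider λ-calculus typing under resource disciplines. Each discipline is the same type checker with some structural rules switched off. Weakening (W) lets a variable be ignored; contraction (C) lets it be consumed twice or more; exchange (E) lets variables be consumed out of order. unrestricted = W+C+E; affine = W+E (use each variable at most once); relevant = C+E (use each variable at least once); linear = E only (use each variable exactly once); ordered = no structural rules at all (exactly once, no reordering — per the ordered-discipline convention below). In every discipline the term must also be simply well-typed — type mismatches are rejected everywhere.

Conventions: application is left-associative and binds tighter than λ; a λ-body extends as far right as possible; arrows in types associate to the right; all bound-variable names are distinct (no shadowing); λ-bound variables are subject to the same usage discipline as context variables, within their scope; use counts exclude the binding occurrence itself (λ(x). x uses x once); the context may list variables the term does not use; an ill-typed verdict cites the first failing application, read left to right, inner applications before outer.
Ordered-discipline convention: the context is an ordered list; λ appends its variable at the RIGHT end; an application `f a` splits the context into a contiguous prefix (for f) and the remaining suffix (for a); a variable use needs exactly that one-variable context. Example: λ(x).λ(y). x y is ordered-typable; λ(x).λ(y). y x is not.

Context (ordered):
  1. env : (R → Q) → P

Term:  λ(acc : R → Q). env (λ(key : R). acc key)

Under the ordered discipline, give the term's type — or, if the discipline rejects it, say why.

term : (R → Q) → P
counts: env: 1, acc [bound]: 1, key [bound]: 1
use order (left to right): env, acc, key
typing: well-typed at (R → Q) → P
per-discipline verdicts: ordered ✓ · linear ✓ · affine ✓ · relevant ✓ · unrestricted ✓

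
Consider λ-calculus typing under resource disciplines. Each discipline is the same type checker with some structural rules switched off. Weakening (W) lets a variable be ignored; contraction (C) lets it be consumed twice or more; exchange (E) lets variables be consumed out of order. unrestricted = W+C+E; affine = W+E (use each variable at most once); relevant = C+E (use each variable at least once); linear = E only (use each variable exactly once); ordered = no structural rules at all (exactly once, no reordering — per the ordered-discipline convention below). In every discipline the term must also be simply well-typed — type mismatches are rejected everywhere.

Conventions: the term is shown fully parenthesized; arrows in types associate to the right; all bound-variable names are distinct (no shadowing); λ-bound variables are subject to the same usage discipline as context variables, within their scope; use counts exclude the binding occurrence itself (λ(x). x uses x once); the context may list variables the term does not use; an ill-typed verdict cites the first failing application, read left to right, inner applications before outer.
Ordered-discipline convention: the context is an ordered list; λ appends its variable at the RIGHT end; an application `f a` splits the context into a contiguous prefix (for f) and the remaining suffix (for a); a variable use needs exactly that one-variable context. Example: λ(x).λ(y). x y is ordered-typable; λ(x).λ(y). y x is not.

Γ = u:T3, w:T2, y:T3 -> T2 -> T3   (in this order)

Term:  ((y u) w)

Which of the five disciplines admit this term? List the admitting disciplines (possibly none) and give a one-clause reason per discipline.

admitted in: linear, affine, relevant, unrestricted
variable uses: u: 1×; w: 1×; y: 1×
uses in reading order: y, u, w
typing: ✓ — T3
ordered ✗ (no contiguous prefix/suffix split fits y, u, w)
linear ✓ (u, w, y: one use apiece)
affine ✓ (no duplicate uses among u, w, y)
relevant ✓ (u, w, y: all used, weakening unneeded)
unrestricted ✓ (well-typed at T3; no restrictions here)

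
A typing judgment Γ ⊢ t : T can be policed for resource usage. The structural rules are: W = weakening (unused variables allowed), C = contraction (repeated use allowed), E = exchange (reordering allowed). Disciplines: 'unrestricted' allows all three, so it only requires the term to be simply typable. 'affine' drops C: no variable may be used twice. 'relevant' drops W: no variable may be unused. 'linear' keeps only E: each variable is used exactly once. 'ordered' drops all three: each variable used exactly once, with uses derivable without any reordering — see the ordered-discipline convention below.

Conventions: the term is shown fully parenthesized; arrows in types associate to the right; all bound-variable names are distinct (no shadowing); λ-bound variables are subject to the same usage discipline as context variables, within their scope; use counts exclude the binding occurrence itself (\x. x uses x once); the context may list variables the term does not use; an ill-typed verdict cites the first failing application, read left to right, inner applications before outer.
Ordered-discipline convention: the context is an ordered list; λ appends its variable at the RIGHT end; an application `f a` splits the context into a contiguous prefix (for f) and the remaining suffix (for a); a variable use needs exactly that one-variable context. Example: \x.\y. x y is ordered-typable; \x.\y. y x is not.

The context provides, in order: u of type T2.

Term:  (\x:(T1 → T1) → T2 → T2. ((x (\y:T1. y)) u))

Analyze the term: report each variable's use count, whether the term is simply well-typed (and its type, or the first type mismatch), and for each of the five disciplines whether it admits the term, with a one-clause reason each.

counts: u=1, x [bound]=1, y [bound]=1
uses in reading order: x, y, u
typing: ✓ — ((T1 → T1) → T2 → T2) → T2
ordered ✗ (use order x, y, u needs exchange)
linear ✓ (exactly-once usage across u, x, y)
affine ✓ (none of u, x, y used more than once)
relevant ✓ (none of u, x, y goes unused)
unrestricted ✓ (typability at ((T1 → T1) → T2 → T2) → T2 is all that's needed)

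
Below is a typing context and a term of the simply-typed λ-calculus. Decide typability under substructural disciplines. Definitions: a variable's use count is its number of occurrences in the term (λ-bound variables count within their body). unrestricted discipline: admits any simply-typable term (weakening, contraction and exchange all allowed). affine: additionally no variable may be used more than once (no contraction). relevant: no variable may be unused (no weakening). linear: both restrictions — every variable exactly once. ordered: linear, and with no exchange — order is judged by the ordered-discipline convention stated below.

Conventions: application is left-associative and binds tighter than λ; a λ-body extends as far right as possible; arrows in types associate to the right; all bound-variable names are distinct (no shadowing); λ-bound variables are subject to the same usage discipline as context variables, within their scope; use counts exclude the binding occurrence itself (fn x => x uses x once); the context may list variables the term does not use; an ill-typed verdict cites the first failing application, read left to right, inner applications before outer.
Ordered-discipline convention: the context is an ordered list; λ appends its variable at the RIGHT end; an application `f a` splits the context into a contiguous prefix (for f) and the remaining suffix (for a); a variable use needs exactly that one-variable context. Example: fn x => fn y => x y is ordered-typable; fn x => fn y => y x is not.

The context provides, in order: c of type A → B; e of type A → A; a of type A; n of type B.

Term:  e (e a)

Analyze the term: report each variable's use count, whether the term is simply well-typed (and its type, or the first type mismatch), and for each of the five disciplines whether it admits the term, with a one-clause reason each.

usage: c=0, e=2, a=1, n=0
uses in reading order: e, e, a
typing: the term checks, with type A
ordered: ✗, repeated use of e ×2; unused: c, n — weakening required
linear: ✗, repeated use of e ×2; unused: c, n — weakening required
affine: ✗, repeated use of e ×2
relevant: ✗, unused: c, n — weakening required
unrestricted: ✓, simply typable at A; W, C, E all held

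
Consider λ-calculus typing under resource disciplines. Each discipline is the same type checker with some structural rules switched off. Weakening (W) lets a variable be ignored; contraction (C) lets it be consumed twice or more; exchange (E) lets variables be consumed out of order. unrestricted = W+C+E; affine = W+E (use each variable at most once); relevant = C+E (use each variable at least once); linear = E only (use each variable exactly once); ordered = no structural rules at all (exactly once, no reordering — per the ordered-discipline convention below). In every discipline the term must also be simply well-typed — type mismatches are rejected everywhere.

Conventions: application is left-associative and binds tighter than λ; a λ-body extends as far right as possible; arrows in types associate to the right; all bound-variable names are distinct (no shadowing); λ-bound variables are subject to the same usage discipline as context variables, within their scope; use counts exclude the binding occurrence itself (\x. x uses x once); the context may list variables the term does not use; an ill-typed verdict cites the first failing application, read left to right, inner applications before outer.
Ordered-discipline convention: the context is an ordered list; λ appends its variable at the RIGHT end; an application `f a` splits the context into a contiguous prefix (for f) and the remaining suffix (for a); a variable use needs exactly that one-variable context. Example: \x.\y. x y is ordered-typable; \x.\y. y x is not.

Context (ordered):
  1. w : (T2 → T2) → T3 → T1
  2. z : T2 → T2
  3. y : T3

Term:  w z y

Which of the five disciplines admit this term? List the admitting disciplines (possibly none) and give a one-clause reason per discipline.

accepted by: ordered, linear, affine, relevant, unrestricted
variable uses: w: 1×; z: 1×; y: 1×
left-to-right use order: w, z, y
typing: ✓ — T1
ordered: ✓ — w, z, y: once each, no exchange needed
linear: ✓ — exactly-once usage across w, z, y
affine: ✓ — no duplicate uses among w, z, y
relevant: ✓ — every one of w, z, y appears
unrestricted: ✓ — well-typed at T1; no restrictions here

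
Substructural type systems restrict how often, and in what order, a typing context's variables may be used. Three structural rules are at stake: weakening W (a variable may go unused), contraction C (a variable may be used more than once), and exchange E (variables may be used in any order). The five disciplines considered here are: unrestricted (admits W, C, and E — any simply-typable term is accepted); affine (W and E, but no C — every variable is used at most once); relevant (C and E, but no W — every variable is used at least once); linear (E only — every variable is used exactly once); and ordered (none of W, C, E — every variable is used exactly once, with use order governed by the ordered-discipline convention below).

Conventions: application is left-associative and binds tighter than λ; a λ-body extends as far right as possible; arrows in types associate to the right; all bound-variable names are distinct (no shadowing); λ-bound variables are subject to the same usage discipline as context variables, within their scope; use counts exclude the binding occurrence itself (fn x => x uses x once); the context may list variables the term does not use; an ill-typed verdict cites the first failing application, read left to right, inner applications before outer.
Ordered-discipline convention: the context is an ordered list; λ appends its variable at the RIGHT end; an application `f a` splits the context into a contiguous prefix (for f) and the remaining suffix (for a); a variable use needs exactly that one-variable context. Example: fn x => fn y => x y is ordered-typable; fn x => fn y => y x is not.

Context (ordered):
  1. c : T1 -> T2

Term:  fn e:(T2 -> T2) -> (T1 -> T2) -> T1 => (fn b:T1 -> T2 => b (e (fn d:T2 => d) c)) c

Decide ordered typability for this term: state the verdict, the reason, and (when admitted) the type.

no — c ×2 used more than once (contraction)
use counts: c: 2×; e (λ-bound): 1×; b (λ-bound): 1×; d (λ-bound): 1×
left-to-right use order: b, e, d, c, c
typing: ✓ — ((T2 -> T2) -> (T1 -> T2) -> T1) -> T2
across the five disciplines: ordered ✗ | linear ✗ | affine ✗ | relevant ✓ | unrestricted ✓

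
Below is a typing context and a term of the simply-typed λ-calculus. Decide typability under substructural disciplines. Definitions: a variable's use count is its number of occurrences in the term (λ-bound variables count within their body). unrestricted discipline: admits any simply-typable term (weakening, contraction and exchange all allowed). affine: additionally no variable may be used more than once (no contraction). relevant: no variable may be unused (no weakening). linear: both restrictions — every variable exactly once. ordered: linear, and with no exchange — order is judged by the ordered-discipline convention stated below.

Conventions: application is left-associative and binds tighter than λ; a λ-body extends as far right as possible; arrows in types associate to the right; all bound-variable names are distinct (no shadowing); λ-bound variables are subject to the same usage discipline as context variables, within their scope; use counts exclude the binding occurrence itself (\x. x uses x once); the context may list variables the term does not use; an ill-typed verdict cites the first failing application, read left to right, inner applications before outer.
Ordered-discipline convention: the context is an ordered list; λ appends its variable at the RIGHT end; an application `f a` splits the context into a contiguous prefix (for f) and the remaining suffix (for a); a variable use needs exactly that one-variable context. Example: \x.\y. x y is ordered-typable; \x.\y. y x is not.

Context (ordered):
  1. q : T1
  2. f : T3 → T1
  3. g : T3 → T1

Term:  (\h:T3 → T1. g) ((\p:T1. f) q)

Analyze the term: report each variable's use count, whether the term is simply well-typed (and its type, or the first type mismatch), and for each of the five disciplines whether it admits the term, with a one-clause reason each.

use counts: q: 1; f: 1; g: 1; h [bound]: 0; p [bound]: 0
left-to-right use order: g, f, q
typing: well-typed at T3 → T1
ordered: ✗ — needs weakening: h, p unused
linear: ✗ — needs weakening: h, p unused
affine: ✓ — q, f, g, h, p: no repeats, contraction unneeded
relevant: ✗ — needs weakening: h, p unused
unrestricted: ✓ — well-typed at T3 → T1; no restrictions here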